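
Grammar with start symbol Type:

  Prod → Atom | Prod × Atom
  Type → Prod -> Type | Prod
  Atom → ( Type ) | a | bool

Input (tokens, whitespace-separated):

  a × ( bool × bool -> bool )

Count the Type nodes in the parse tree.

3

[Type [Prod [Prod [Atom a]] × [Atom ( [Type [Prod [Prod [Atom bool]] × [Atom bool]] -> [Type [Prod [Atom bool]]]] )]]]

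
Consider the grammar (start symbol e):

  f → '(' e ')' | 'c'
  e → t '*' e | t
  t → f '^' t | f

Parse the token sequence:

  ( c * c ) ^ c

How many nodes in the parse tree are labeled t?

[e [t [f ( [e [t [f c]] * [e [t [f c]]]] )] ^ [t [f c]]]]

4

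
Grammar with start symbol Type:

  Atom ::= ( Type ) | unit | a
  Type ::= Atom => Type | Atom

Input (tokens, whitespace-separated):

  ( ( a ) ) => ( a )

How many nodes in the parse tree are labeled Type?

5

[Type [Atom ( [Type [Atom ( [Type [Atom a]] )]] )] => [Type [Atom ( [Type [Atom a]] )]]]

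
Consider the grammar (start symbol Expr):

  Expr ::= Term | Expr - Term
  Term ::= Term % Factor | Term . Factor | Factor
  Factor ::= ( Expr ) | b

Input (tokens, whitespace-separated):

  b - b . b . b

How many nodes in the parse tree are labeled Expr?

2

[Expr [Expr [Term [Factor b]]] - [Term [Term [Term [Factor b]] . [Factor b]] . [Factor b]]]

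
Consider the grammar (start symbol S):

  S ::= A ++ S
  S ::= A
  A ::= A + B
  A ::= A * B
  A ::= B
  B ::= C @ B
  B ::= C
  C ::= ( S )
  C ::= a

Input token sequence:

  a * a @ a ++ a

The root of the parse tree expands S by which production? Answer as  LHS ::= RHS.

S ::= A ++ S

[S [A [A [B [C a]]] * [B [C a] @ [B [C a]]]] ++ [S [A [B [C a]]]]]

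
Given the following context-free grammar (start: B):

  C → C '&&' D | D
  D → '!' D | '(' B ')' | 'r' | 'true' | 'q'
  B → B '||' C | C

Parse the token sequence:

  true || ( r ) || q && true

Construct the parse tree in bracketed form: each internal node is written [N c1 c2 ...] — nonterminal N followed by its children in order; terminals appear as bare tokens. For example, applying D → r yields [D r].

B
B || C
B || C || C
C || C || C
D || C || C
true || C || C
true || D || C
true || ( B ) || C
true || ( C ) || C
true || ( D ) || C
true || ( r ) || C
true || ( r ) || C && D
true || ( r ) || D && D
true || ( r ) || q && D
true || ( r ) || q && true

[B [B [B [C [D true]]] || [C [D ( [B [C [D r]]] )]]] || [C [C [D q]] && [D true]]]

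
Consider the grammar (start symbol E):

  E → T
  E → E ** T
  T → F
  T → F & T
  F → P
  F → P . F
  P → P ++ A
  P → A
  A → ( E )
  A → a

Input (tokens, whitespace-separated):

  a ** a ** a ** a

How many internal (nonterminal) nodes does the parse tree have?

20

[E [E [E [E [T [F [P [A a]]]]] ** [T [F [P [A a]]]]] ** [T [F [P [A a]]]]] ** [T [F [P [A a]]]]]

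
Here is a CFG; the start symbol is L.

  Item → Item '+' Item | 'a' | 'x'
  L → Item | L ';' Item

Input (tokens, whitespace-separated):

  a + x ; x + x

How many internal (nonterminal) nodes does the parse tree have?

8

[L [L [Item [Item a] + [Item x]]] ; [Item [Item x] + [Item x]]]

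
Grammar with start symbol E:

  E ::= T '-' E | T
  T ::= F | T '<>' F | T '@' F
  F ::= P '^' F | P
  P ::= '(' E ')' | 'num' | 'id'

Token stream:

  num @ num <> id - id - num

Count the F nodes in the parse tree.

5

[E [T [T [T [F [P num]]] @ [F [P num]]] <> [F [P id]]] - [E [T [F [P id]]] - [E [T [F [P num]]]]]]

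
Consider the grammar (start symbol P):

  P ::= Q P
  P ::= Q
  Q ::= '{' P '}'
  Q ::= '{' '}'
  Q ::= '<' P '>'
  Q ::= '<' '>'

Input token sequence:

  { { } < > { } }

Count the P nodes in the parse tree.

4

[P [Q { [P [Q { }] [P [Q < >] [P [Q { }]]]] }]]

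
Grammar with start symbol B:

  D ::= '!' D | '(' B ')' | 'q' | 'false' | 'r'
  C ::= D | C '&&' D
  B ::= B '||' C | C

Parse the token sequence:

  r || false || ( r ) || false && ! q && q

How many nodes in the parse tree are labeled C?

7

[B [B [B [B [C [D r]]] || [C [D false]]] || [C [D ( [B [C [D r]]] )]]] || [C [C [C [D false]] && [D ! [D q]]] && [D q]]]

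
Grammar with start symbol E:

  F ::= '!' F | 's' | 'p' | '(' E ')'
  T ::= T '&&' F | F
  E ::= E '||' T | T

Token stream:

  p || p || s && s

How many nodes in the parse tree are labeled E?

[E [E [E [T [F p]]] || [T [F p]]] || [T [T [F s]] && [F s]]]

3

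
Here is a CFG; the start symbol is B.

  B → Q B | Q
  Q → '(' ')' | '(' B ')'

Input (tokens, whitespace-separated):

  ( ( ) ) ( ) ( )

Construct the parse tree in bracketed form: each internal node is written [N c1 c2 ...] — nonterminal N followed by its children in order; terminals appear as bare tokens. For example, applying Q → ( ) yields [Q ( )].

B
Q B
( B ) B
( Q ) B
( ( ) ) B
( ( ) ) Q B
( ( ) ) ( ) B
( ( ) ) ( ) Q
( ( ) ) ( ) ( )

[B [Q ( [B [Q ( )]] )] [B [Q ( )] [B [Q ( )]]]]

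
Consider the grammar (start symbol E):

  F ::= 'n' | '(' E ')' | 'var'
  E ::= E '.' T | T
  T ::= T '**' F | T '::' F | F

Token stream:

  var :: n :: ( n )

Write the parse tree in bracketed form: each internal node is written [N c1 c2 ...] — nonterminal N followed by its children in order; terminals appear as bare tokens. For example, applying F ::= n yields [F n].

E
T
T :: F
T :: F :: F
F :: F :: F
var :: F :: F
var :: n :: F
var :: n :: ( E )
var :: n :: ( T )
var :: n :: ( F )
var :: n :: ( n )

[E [T [T [T [F var]] :: [F n]] :: [F ( [E [T [F n]]] )]]]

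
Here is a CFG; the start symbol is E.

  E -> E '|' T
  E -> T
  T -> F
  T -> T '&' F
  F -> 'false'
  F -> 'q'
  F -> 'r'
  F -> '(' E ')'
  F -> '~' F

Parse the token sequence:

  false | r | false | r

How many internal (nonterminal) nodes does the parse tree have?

[E [E [E [E [T [F false]]] | [T [F r]]] | [T [F false]]] | [T [F r]]]

12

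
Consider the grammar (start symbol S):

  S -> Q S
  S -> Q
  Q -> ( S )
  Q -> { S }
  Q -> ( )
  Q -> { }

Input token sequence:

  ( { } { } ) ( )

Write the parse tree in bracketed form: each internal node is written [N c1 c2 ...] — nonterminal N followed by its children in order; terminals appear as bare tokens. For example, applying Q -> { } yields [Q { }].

S
Q S
( S ) S
( Q S ) S
( { } S ) S
( { } Q ) S
( { } { } ) S
( { } { } ) Q
( { } { } ) ( )

[S [Q ( [S [Q { }] [S [Q { }]]] )] [S [Q ( )]]]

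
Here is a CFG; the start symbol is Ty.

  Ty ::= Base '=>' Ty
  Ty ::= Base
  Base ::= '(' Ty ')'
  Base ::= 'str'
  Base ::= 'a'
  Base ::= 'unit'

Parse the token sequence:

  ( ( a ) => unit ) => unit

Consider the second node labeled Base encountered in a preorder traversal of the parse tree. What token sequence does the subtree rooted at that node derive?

[Ty [Base ( [Ty [Base ( [Ty [Base a]] )] => [Ty [Base unit]]] )] => [Ty [Base unit]]]

( a )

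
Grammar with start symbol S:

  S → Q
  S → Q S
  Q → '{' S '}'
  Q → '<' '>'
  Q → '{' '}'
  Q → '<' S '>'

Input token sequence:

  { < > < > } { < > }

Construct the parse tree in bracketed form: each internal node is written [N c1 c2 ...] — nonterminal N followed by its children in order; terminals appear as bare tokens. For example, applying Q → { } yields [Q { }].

S
Q S
{ S } S
{ Q S } S
{ < > S } S
{ < > Q } S
{ < > < > } S
{ < > < > } Q
{ < > < > } { S }
{ < > < > } { Q }
{ < > < > } { < > }

[S [Q { [S [Q < >] [S [Q < >]]] }] [S [Q { [S [Q < >]] }]]]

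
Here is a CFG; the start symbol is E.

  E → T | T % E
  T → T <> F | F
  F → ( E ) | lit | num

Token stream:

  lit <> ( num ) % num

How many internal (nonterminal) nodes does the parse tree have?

11

[E [T [T [F lit]] <> [F ( [E [T [F num]]] )]] % [E [T [F num]]]]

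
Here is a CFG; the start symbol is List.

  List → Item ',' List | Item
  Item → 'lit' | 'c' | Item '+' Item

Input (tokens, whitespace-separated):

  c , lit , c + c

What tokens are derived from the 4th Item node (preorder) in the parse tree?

c

[List [Item c] , [List [Item lit] , [List [Item [Item c] + [Item c]]]]]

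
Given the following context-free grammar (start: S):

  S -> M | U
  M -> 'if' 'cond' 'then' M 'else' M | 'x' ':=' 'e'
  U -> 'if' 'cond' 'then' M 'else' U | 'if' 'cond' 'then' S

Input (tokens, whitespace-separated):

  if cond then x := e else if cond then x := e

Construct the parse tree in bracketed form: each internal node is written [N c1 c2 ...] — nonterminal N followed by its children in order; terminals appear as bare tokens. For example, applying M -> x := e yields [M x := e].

[S [U if cond then [M x := e] else [U if cond then [S [M x := e]]]]]

S
U
if cond then M else U
if cond then x := e else U
if cond then x := e else if cond then S
if cond then x := e else if cond then M
if cond then x := e else if cond then x := e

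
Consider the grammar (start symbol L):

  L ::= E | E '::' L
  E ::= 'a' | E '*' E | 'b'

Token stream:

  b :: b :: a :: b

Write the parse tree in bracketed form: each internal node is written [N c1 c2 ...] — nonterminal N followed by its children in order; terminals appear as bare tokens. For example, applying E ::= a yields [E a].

L
E :: L
b :: L
b :: E :: L
b :: b :: L
b :: b :: E :: L
b :: b :: a :: L
b :: b :: a :: E
b :: b :: a :: b

[L [E b] :: [L [E b] :: [L [E a] :: [L [E b]]]]]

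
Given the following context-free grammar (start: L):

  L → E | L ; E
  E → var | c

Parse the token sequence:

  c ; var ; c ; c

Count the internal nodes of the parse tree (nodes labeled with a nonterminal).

8

[L [L [L [L [E c]] ; [E var]] ; [E c]] ; [E c]]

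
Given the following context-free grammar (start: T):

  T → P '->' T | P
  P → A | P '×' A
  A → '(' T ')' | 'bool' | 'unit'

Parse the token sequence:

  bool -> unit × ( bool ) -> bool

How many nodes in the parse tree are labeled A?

5

[T [P [A bool]] -> [T [P [P [A unit]] × [A ( [T [P [A bool]]] )]] -> [T [P [A bool]]]]]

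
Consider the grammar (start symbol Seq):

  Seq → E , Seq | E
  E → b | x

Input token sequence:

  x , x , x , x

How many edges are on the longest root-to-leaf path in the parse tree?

5

[Seq [E x] , [Seq [E x] , [Seq [E x] , [Seq [E x]]]]]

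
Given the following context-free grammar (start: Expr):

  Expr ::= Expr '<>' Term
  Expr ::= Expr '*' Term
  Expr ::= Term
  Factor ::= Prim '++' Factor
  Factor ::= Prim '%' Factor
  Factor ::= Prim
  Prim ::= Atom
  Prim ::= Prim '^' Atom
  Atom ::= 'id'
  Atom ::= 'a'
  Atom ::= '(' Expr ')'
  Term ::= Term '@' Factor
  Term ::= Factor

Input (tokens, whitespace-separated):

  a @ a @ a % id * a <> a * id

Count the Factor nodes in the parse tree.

7

[Expr [Expr [Expr [Expr [Term [Term [Term [Factor [Prim [Atom a]]]] @ [Factor [Prim [Atom a]]]] @ [Factor [Prim [Atom a]] % [Factor [Prim [Atom id]]]]]] * [Term [Factor [Prim [Atom a]]]]] <> [Term [Factor [Prim [Atom a]]]]] * [Term [Factor [Prim [Atom id]]]]]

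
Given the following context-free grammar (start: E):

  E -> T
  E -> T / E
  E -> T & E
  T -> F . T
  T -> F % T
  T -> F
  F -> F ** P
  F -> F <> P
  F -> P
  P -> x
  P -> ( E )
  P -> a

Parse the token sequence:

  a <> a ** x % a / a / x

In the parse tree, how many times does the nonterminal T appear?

[E [T [F [F [F [P a]] <> [P a]] ** [P x]] % [T [F [P a]]]] / [E [T [F [P a]]] / [E [T [F [P x]]]]]]

4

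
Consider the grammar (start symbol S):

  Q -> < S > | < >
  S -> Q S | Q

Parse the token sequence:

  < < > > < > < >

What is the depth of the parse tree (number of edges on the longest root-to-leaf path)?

[S [Q < [S [Q < >]] >] [S [Q < >] [S [Q < >]]]]

4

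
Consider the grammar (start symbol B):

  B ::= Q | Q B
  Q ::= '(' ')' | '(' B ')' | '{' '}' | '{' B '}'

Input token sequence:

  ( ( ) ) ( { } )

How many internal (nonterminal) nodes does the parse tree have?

8

[B [Q ( [B [Q ( )]] )] [B [Q ( [B [Q { }]] )]]]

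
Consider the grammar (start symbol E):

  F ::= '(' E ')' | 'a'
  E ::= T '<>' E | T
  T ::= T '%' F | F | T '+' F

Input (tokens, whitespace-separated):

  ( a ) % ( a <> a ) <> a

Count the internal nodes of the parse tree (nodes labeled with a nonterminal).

17

[E [T [T [F ( [E [T [F a]]] )]] % [F ( [E [T [F a]] <> [E [T [F a]]]] )]] <> [E [T [F a]]]]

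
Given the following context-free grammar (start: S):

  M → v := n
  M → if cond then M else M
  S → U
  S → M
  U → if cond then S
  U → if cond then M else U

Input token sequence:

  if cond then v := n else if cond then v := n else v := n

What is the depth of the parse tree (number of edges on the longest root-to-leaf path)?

[S [M if cond then [M v := n] else [M if cond then [M v := n] else [M v := n]]]]

4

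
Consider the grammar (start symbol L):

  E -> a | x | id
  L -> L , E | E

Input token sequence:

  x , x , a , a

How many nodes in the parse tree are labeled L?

4

[L [L [L [L [E x]] , [E x]] , [E a]] , [E a]]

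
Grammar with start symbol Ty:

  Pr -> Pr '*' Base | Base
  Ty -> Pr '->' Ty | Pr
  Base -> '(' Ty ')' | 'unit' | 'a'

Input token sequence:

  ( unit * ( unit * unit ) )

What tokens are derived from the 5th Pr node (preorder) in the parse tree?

[Ty [Pr [Base ( [Ty [Pr [Pr [Base unit]] * [Base ( [Ty [Pr [Pr [Base unit]] * [Base unit]]] )]]] )]]]

unit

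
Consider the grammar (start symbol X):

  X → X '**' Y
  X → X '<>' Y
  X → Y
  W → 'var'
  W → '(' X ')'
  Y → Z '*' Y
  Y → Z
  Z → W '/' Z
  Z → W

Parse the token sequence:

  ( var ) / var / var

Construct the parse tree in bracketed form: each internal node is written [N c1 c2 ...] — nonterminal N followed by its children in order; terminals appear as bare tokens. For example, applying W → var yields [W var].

X
Y
Z
W / Z
( X ) / Z
( Y ) / Z
( Z ) / Z
( W ) / Z
( var ) / Z
( var ) / W / Z
( var ) / var / Z
( var ) / var / W
( var ) / var / var

[X [Y [Z [W ( [X [Y [Z [W var]]]] )] / [Z [W var] / [Z [W var]]]]]]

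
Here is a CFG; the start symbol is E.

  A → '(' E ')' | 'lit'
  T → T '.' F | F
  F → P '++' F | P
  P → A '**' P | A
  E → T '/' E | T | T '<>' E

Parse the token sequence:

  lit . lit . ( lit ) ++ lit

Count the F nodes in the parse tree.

5

[E [T [T [T [F [P [A lit]]]] . [F [P [A lit]]]] . [F [P [A ( [E [T [F [P [A lit]]]]] )]] ++ [F [P [A lit]]]]]]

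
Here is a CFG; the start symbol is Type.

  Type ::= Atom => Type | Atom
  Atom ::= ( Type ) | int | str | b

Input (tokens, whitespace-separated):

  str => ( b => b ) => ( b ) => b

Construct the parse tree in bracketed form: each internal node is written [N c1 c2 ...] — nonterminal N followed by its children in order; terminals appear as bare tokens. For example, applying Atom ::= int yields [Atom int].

Type
Atom => Type
str => Type
str => Atom => Type
str => ( Type ) => Type
str => ( Atom => Type ) => Type
str => ( b => Type ) => Type
str => ( b => Atom ) => Type
str => ( b => b ) => Type
str => ( b => b ) => Atom => Type
str => ( b => b ) => ( Type ) => Type
str => ( b => b ) => ( Atom ) => Type
str => ( b => b ) => ( b ) => Type
str => ( b => b ) => ( b ) => Atom
str => ( b => b ) => ( b ) => b

[Type [Atom str] => [Type [Atom ( [Type [Atom b] => [Type [Atom b]]] )] => [Type [Atom ( [Type [Atom b]] )] => [Type [Atom b]]]]]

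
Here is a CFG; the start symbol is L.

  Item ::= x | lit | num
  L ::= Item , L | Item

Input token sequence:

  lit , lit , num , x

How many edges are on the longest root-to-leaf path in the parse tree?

[L [Item lit] , [L [Item lit] , [L [Item num] , [L [Item x]]]]]

5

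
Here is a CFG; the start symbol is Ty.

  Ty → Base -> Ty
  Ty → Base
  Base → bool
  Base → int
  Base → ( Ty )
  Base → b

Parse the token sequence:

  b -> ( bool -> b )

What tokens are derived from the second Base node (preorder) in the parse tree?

[Ty [Base b] -> [Ty [Base ( [Ty [Base bool] -> [Ty [Base b]]] )]]]

( bool -> b )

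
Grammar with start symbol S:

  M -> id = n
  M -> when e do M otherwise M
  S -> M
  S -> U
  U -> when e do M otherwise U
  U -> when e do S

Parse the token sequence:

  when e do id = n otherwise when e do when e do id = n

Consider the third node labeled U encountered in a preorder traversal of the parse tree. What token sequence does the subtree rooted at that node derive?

when e do id = n

[S [U when e do [M id = n] otherwise [U when e do [S [U when e do [S [M id = n]]]]]]]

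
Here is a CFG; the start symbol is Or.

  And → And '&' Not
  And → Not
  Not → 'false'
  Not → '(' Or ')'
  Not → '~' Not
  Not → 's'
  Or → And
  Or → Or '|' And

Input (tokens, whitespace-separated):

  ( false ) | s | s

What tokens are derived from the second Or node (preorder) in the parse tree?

[Or [Or [Or [And [Not ( [Or [And [Not false]]] )]]] | [And [Not s]]] | [And [Not s]]]

( false ) | s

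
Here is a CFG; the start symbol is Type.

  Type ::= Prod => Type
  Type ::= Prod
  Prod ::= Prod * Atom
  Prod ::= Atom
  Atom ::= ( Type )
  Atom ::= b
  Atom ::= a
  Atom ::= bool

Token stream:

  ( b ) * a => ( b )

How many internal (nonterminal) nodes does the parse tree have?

14

[Type [Prod [Prod [Atom ( [Type [Prod [Atom b]]] )]] * [Atom a]] => [Type [Prod [Atom ( [Type [Prod [Atom b]]] )]]]]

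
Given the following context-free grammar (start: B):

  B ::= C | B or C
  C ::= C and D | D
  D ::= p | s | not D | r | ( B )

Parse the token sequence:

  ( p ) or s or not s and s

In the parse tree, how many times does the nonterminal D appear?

[B [B [B [C [D ( [B [C [D p]]] )]]] or [C [D s]]] or [C [C [D not [D s]]] and [D s]]]

6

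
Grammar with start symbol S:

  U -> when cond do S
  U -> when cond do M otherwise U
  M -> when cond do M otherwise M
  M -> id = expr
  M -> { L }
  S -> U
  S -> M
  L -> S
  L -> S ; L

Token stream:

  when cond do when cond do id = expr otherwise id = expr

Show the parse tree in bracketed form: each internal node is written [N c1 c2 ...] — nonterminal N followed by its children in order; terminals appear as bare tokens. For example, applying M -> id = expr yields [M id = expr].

S
U
when cond do S
when cond do M
when cond do when cond do M otherwise M
when cond do when cond do id = expr otherwise M
when cond do when cond do id = expr otherwise id = expr

[S [U when cond do [S [M when cond do [M id = expr] otherwise [M id = expr]]]]]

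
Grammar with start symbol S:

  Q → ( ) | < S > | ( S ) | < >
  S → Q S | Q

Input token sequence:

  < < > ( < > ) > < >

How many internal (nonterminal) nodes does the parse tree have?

10

[S [Q < [S [Q < >] [S [Q ( [S [Q < >]] )]]] >] [S [Q < >]]]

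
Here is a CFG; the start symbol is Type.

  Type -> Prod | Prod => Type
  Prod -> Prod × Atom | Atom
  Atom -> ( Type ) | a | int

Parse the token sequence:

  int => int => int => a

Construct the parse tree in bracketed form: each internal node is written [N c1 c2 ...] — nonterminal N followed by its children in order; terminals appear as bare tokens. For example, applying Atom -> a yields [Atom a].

[Type [Prod [Atom int]] => [Type [Prod [Atom int]] => [Type [Prod [Atom int]] => [Type [Prod [Atom a]]]]]]

Type
Prod => Type
Atom => Type
int => Type
int => Prod => Type
int => Atom => Type
int => int => Type
int => int => Prod => Type
int => int => Atom => Type
int => int => int => Type
int => int => int => Prod
int => int => int => Atom
int => int => int => a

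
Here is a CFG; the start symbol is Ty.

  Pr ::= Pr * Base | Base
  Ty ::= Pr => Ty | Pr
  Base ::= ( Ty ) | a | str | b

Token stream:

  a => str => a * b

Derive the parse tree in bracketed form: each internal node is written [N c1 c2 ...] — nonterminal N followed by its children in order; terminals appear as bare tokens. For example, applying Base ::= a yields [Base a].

Ty
Pr => Ty
Base => Ty
a => Ty
a => Pr => Ty
a => Base => Ty
a => str => Ty
a => str => Pr
a => str => Pr * Base
a => str => Base * Base
a => str => a * Base
a => str => a * b

[Ty [Pr [Base a]] => [Ty [Pr [Base str]] => [Ty [Pr [Pr [Base a]] * [Base b]]]]]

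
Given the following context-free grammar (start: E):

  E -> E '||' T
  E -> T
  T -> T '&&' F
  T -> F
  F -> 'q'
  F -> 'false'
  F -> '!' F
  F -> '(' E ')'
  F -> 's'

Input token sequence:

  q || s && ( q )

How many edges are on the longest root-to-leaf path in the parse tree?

6

[E [E [T [F q]]] || [T [T [F s]] && [F ( [E [T [F q]]] )]]]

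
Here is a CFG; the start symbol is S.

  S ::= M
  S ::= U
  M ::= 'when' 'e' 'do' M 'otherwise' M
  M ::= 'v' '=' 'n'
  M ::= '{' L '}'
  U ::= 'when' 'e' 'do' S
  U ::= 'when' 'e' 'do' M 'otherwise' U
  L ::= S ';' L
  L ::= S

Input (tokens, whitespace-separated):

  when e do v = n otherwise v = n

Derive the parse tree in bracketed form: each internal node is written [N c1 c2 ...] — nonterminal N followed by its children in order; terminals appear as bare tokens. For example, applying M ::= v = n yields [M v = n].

[S [M when e do [M v = n] otherwise [M v = n]]]

S
M
when e do M otherwise M
when e do v = n otherwise M
when e do v = n otherwise v = n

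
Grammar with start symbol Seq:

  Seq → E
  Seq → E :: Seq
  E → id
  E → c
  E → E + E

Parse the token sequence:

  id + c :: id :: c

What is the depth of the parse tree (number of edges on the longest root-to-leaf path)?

[Seq [E [E id] + [E c]] :: [Seq [E id] :: [Seq [E c]]]]

4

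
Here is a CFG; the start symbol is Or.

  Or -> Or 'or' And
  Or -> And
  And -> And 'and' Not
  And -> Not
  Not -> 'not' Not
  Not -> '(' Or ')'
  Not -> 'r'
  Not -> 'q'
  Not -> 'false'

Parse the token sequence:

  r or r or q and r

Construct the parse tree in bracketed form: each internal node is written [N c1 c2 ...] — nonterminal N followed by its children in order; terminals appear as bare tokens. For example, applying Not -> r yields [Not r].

Or
Or or And
Or or And or And
And or And or And
Not or And or And
r or And or And
r or Not or And
r or r or And
r or r or And and Not
r or r or Not and Not
r or r or q and Not
r or r or q and r

[Or [Or [Or [And [Not r]]] or [And [Not r]]] or [And [And [Not q]] and [Not r]]]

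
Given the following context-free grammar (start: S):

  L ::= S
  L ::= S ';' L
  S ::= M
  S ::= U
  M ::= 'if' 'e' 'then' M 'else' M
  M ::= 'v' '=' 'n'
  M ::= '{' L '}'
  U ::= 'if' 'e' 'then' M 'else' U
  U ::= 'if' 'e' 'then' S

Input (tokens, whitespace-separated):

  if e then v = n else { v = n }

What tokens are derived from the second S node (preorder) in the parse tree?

v = n

[S [M if e then [M v = n] else [M { [L [S [M v = n]]] }]]]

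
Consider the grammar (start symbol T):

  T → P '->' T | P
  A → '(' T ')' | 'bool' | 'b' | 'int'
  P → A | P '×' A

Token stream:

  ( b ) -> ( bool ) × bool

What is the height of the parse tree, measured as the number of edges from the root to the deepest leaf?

[T [P [A ( [T [P [A b]]] )]] -> [T [P [P [A ( [T [P [A bool]]] )]] × [A bool]]]]

8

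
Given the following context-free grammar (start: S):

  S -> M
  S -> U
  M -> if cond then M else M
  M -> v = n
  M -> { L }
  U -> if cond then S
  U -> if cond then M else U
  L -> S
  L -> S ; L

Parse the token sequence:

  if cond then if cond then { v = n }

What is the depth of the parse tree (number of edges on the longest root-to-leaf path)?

[S [U if cond then [S [U if cond then [S [M { [L [S [M v = n]]] }]]]]]]

9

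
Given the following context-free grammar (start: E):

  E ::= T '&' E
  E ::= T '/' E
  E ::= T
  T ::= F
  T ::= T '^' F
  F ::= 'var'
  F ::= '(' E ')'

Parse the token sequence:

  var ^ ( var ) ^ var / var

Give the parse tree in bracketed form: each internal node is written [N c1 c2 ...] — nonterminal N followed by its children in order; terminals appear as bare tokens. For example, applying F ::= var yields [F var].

E
T / E
T ^ F / E
T ^ F ^ F / E
F ^ F ^ F / E
var ^ F ^ F / E
var ^ ( E ) ^ F / E
var ^ ( T ) ^ F / E
var ^ ( F ) ^ F / E
var ^ ( var ) ^ F / E
var ^ ( var ) ^ var / E
var ^ ( var ) ^ var / T
var ^ ( var ) ^ var / F
var ^ ( var ) ^ var / var

[E [T [T [T [F var]] ^ [F ( [E [T [F var]]] )]] ^ [F var]] / [E [T [F var]]]]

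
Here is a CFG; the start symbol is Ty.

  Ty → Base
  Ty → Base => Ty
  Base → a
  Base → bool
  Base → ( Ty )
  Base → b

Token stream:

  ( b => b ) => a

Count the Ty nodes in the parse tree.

4

[Ty [Base ( [Ty [Base b] => [Ty [Base b]]] )] => [Ty [Base a]]]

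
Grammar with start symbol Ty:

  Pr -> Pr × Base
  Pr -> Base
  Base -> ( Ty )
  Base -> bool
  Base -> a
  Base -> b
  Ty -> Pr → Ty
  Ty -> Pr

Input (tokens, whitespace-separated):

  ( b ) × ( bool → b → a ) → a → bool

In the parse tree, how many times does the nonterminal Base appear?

8

[Ty [Pr [Pr [Base ( [Ty [Pr [Base b]]] )]] × [Base ( [Ty [Pr [Base bool]] → [Ty [Pr [Base b]] → [Ty [Pr [Base a]]]]] )]] → [Ty [Pr [Base a]] → [Ty [Pr [Base bool]]]]]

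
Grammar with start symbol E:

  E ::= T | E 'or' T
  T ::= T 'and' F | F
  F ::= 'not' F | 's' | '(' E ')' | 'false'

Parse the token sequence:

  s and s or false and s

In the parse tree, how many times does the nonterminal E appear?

2

[E [E [T [T [F s]] and [F s]]] or [T [T [F false]] and [F s]]]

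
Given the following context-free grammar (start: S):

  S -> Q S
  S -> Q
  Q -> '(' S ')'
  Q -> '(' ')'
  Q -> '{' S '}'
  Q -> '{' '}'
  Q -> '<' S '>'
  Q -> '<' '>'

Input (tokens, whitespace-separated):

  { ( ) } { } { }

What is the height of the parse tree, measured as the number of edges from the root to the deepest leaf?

4

[S [Q { [S [Q ( )]] }] [S [Q { }] [S [Q { }]]]]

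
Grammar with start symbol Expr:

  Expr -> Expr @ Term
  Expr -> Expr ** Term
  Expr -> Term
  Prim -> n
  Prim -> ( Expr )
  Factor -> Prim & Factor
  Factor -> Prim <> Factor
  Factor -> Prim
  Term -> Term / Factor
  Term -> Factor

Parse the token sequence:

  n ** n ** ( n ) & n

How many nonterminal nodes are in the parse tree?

18

[Expr [Expr [Expr [Term [Factor [Prim n]]]] ** [Term [Factor [Prim n]]]] ** [Term [Factor [Prim ( [Expr [Term [Factor [Prim n]]]] )] & [Factor [Prim n]]]]]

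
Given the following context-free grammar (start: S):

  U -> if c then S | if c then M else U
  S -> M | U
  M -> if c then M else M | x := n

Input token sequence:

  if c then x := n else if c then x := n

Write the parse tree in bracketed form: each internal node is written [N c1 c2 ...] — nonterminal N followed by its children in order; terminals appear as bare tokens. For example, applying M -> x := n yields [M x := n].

[S [U if c then [M x := n] else [U if c then [S [M x := n]]]]]

S
U
if c then M else U
if c then x := n else U
if c then x := n else if c then S
if c then x := n else if c then M
if c then x := n else if c then x := n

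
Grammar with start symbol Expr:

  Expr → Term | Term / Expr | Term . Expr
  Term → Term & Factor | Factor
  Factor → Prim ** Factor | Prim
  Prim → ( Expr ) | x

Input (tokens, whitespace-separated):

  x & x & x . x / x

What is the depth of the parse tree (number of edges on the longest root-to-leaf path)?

[Expr [Term [Term [Term [Factor [Prim x]]] & [Factor [Prim x]]] & [Factor [Prim x]]] . [Expr [Term [Factor [Prim x]]] / [Expr [Term [Factor [Prim x]]]]]]

6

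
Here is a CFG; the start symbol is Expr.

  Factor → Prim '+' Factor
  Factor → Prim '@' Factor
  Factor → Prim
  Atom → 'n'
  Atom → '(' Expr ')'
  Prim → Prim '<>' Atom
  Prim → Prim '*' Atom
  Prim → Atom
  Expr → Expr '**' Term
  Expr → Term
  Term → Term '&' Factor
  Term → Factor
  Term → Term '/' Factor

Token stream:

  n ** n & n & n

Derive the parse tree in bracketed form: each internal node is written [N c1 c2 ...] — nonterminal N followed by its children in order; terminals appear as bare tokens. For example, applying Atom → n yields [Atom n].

Expr
Expr ** Term
Term ** Term
Factor ** Term
Prim ** Term
Atom ** Term
n ** Term
n ** Term & Factor
n ** Term & Factor & Factor
n ** Factor & Factor & Factor
n ** Prim & Factor & Factor
n ** Atom & Factor & Factor
n ** n & Factor & Factor
n ** n & Prim & Factor
n ** n & Atom & Factor
n ** n & n & Factor
n ** n & n & Prim
n ** n & n & Atom
n ** n & n & n

[Expr [Expr [Term [Factor [Prim [Atom n]]]]] ** [Term [Term [Term [Factor [Prim [Atom n]]]] & [Factor [Prim [Atom n]]]] & [Factor [Prim [Atom n]]]]]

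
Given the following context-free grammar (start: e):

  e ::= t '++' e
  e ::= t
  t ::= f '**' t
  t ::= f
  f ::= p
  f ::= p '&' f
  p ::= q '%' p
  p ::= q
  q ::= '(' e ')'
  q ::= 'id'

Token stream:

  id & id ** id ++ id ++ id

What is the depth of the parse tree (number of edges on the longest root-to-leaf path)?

7

[e [t [f [p [q id]] & [f [p [q id]]]] ** [t [f [p [q id]]]]] ++ [e [t [f [p [q id]]]] ++ [e [t [f [p [q id]]]]]]]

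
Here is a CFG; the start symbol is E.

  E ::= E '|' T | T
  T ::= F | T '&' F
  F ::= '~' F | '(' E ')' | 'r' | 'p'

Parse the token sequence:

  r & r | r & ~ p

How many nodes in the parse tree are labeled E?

2

[E [E [T [T [F r]] & [F r]]] | [T [T [F r]] & [F ~ [F p]]]]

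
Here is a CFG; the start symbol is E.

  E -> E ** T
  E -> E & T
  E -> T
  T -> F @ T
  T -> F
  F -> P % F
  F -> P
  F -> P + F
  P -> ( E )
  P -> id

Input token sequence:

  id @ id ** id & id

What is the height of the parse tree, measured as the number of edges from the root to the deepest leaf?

[E [E [E [T [F [P id]] @ [T [F [P id]]]]] ** [T [F [P id]]]] & [T [F [P id]]]]

7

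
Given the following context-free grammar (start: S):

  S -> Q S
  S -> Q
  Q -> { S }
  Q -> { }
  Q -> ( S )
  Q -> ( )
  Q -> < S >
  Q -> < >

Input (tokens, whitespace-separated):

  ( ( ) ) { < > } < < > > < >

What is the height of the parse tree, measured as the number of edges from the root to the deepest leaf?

6

[S [Q ( [S [Q ( )]] )] [S [Q { [S [Q < >]] }] [S [Q < [S [Q < >]] >] [S [Q < >]]]]]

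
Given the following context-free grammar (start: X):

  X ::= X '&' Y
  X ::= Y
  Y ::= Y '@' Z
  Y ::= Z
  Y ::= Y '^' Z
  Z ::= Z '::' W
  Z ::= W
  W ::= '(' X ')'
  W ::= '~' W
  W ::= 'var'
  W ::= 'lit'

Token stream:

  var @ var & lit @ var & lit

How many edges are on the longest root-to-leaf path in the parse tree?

7

[X [X [X [Y [Y [Z [W var]]] @ [Z [W var]]]] & [Y [Y [Z [W lit]]] @ [Z [W var]]]] & [Y [Z [W lit]]]]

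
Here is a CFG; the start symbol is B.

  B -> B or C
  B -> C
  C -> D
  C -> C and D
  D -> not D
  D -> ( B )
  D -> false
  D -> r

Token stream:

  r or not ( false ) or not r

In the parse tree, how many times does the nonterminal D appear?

[B [B [B [C [D r]]] or [C [D not [D ( [B [C [D false]]] )]]]] or [C [D not [D r]]]]

6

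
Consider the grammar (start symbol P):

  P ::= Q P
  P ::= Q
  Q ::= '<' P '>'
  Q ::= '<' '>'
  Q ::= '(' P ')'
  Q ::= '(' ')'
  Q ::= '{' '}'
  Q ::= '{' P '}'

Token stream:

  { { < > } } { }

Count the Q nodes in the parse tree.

[P [Q { [P [Q { [P [Q < >]] }]] }] [P [Q { }]]]

4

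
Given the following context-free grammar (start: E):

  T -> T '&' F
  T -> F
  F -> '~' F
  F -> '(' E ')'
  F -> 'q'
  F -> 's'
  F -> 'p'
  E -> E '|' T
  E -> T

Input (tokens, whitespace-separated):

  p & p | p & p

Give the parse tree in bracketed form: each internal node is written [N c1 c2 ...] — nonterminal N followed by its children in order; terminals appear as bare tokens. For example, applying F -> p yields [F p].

[E [E [T [T [F p]] & [F p]]] | [T [T [F p]] & [F p]]]

E
E | T
T | T
T & F | T
F & F | T
p & F | T
p & p | T
p & p | T & F
p & p | F & F
p & p | p & F
p & p | p & p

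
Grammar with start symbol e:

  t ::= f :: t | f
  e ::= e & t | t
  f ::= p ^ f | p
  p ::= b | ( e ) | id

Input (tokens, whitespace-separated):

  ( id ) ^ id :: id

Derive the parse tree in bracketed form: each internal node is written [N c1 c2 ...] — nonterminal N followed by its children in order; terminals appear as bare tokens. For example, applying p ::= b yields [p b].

e
t
f :: t
p ^ f :: t
( e ) ^ f :: t
( t ) ^ f :: t
( f ) ^ f :: t
( p ) ^ f :: t
( id ) ^ f :: t
( id ) ^ p :: t
( id ) ^ id :: t
( id ) ^ id :: f
( id ) ^ id :: p
( id ) ^ id :: id

[e [t [f [p ( [e [t [f [p id]]]] )] ^ [f [p id]]] :: [t [f [p id]]]]]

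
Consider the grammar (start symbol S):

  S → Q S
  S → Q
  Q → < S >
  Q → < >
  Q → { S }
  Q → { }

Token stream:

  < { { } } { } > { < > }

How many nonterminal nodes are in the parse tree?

12

[S [Q < [S [Q { [S [Q { }]] }] [S [Q { }]]] >] [S [Q { [S [Q < >]] }]]]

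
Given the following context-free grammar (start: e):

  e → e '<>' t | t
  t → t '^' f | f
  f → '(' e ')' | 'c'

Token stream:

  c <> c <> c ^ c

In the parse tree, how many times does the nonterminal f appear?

4

[e [e [e [t [f c]]] <> [t [f c]]] <> [t [t [f c]] ^ [f c]]]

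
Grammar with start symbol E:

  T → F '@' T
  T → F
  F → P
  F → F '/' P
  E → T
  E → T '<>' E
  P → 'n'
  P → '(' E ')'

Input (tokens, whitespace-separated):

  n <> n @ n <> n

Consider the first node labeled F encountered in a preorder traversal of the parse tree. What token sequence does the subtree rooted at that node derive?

n

[E [T [F [P n]]] <> [E [T [F [P n]] @ [T [F [P n]]]] <> [E [T [F [P n]]]]]]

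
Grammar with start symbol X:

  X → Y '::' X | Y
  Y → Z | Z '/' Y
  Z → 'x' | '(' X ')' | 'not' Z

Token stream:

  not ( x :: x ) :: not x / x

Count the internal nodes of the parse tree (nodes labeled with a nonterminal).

[X [Y [Z not [Z ( [X [Y [Z x]] :: [X [Y [Z x]]]] )]]] :: [X [Y [Z not [Z x]] / [Y [Z x]]]]]

16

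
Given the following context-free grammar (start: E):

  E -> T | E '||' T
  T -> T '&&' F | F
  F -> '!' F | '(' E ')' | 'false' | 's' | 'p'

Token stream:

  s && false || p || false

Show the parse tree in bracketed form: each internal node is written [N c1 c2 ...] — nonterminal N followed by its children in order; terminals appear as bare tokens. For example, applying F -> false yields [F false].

E
E || T
E || T || T
T || T || T
T && F || T || T
F && F || T || T
s && F || T || T
s && false || T || T
s && false || F || T
s && false || p || T
s && false || p || F
s && false || p || false

[E [E [E [T [T [F s]] && [F false]]] || [T [F p]]] || [T [F false]]]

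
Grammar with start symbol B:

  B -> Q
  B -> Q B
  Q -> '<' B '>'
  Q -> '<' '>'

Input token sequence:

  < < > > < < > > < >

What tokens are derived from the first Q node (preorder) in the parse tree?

< < > >

[B [Q < [B [Q < >]] >] [B [Q < [B [Q < >]] >] [B [Q < >]]]]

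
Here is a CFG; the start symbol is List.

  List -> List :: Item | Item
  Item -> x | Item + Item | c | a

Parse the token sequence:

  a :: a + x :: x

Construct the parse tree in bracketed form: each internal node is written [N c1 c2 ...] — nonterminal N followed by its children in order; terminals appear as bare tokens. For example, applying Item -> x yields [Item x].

[List [List [List [Item a]] :: [Item [Item a] + [Item x]]] :: [Item x]]

List
List :: Item
List :: Item :: Item
Item :: Item :: Item
a :: Item :: Item
a :: Item + Item :: Item
a :: a + Item :: Item
a :: a + x :: Item
a :: a + x :: x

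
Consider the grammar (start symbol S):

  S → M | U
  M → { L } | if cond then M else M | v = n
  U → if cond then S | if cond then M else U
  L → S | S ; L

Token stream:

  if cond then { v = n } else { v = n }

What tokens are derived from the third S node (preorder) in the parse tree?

[S [M if cond then [M { [L [S [M v = n]]] }] else [M { [L [S [M v = n]]] }]]]

v = n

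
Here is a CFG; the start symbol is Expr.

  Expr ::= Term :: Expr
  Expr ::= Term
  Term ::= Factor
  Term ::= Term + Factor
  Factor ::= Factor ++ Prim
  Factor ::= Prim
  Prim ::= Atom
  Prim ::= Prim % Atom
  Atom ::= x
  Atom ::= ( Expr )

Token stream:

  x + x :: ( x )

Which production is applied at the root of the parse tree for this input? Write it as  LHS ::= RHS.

Expr ::= Term :: Expr

[Expr [Term [Term [Factor [Prim [Atom x]]]] + [Factor [Prim [Atom x]]]] :: [Expr [Term [Factor [Prim [Atom ( [Expr [Term [Factor [Prim [Atom x]]]]] )]]]]]]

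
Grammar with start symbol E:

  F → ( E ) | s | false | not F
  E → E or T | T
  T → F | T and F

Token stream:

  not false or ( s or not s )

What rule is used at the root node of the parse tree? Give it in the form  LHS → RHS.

E → E or T

[E [E [T [F not [F false]]]] or [T [F ( [E [E [T [F s]]] or [T [F not [F s]]]] )]]]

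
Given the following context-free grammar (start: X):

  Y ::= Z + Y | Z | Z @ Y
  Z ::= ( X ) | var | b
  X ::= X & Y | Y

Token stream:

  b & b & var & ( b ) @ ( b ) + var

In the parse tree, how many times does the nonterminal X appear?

6

[X [X [X [X [Y [Z b]]] & [Y [Z b]]] & [Y [Z var]]] & [Y [Z ( [X [Y [Z b]]] )] @ [Y [Z ( [X [Y [Z b]]] )] + [Y [Z var]]]]]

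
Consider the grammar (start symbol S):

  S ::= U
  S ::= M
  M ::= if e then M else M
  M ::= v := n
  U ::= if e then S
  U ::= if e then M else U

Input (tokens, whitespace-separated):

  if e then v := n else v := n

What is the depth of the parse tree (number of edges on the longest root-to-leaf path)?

3

[S [M if e then [M v := n] else [M v := n]]]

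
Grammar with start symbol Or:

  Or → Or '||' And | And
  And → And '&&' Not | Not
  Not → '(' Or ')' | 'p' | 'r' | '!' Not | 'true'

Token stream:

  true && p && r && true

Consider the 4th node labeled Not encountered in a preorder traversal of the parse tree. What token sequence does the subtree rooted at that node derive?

[Or [And [And [And [And [Not true]] && [Not p]] && [Not r]] && [Not true]]]

true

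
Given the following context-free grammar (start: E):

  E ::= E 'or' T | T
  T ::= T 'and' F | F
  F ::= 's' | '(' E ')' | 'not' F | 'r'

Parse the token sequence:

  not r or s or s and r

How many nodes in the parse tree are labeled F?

5

[E [E [E [T [F not [F r]]]] or [T [F s]]] or [T [T [F s]] and [F r]]]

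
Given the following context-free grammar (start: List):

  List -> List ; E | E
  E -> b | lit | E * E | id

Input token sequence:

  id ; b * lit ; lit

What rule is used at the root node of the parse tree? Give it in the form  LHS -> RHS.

List -> List ; E

[List [List [List [E id]] ; [E [E b] * [E lit]]] ; [E lit]]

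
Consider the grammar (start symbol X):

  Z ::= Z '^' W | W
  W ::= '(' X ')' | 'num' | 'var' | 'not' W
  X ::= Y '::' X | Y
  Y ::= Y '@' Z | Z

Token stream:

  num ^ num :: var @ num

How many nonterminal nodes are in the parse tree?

[X [Y [Z [Z [W num]] ^ [W num]]] :: [X [Y [Y [Z [W var]]] @ [Z [W num]]]]]

13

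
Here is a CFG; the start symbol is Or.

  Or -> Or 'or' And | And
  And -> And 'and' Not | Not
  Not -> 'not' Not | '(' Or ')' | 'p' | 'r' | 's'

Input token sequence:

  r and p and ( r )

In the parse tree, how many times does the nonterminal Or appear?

[Or [And [And [And [Not r]] and [Not p]] and [Not ( [Or [And [Not r]]] )]]]

2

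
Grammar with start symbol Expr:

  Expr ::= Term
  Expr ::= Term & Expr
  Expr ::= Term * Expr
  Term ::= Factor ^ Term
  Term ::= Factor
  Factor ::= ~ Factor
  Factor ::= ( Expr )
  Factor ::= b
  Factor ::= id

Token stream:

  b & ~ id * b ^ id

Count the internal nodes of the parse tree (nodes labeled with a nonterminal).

12

[Expr [Term [Factor b]] & [Expr [Term [Factor ~ [Factor id]]] * [Expr [Term [Factor b] ^ [Term [Factor id]]]]]]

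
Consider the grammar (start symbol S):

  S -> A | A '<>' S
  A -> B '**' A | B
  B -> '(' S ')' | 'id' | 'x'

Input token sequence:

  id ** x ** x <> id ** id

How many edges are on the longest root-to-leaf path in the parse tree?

[S [A [B id] ** [A [B x] ** [A [B x]]]] <> [S [A [B id] ** [A [B id]]]]]

5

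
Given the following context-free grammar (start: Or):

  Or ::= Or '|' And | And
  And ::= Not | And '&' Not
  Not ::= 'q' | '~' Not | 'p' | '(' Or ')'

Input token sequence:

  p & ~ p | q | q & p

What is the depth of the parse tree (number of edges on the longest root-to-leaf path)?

[Or [Or [Or [And [And [Not p]] & [Not ~ [Not p]]]] | [And [Not q]]] | [And [And [Not q]] & [Not p]]]

6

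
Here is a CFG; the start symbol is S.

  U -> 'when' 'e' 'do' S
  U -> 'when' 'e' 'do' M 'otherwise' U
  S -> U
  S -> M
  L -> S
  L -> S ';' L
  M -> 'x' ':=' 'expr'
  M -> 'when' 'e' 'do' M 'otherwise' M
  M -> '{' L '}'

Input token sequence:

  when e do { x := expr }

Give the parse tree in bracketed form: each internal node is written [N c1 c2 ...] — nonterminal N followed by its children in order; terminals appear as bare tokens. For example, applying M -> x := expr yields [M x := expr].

S
U
when e do S
when e do M
when e do { L }
when e do { S }
when e do { M }
when e do { x := expr }

[S [U when e do [S [M { [L [S [M x := expr]]] }]]]]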